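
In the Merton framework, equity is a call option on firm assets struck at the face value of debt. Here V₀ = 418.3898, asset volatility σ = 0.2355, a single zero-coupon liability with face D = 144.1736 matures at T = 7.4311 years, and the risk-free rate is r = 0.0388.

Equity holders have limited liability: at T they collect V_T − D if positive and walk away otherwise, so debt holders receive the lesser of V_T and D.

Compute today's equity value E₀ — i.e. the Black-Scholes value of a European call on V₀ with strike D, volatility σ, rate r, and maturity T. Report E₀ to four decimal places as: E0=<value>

d₁ = [ln(V₀/D) + (r + σ²/2)T] / (σ√T)
   = [ln(418.3898/144.1736) + (0.0388 + 0.5·0.2355²)·7.4311] / (0.2355·√7.4311)
   = [1.065395 + 0.494392] / 0.641974 = 2.429674
d₂ = d₁ − σ√T = 2.429674 − 0.641974 = 1.787700
N(d₁) = 0.992444,  N(d₂) = 0.963088,  e^(−rT) = 0.749517
E₀ = V₀·N(d₁) − D·e^(−rT)·N(d₂)
   = 418.3898·0.992444 − 144.1736·0.749517·0.963088 = 311.156593

E0=311.1566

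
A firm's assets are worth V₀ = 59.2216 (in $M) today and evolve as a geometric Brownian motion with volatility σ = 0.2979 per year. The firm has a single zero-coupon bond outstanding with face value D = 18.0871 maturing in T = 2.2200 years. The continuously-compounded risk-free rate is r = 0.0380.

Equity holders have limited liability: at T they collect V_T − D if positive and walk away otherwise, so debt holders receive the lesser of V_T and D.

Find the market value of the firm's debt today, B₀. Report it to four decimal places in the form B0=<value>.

d₁ = [ln(V₀/D) + (r + σ²/2)T] / (σ√T)
   = [ln(59.2216/18.0871) + (0.0380 + 0.5·0.2979²)·2.2200] / (0.2979·√2.2200)
   = [1.186087 + 0.182866] / 0.443861 = 3.084194
d₂ = d₁ − σ√T = 3.084194 − 0.443861 = 2.640333
N(d₁) = 0.998979,  N(d₂) = 0.995859,  e^(−rT) = 0.919100
E₀ = V₀·N(d₁) − D·e^(−rT)·N(d₂)
   = 59.2216·0.998979 − 18.0871·0.919100·0.995859 = 42.606147
B₀ = V₀ − E₀ = 59.2216 − 42.606147 = 16.615453

B0=16.6155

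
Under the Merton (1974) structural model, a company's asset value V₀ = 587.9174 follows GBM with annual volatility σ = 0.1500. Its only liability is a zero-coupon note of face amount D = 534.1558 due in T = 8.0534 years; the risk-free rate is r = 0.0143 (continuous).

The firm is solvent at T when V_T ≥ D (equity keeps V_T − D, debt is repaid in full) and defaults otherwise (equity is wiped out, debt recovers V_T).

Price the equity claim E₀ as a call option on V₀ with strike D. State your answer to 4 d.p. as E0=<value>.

E0=156.1882

d₁ = [ln(V₀/D) + (r + σ²/2)T] / (σ√T)
   = [ln(587.9174/534.1558) + (0.0143 + 0.5·0.1500²)·8.0534] / (0.1500·√8.0534)
   = [0.095899 + 0.205764] / 0.425678 = 0.708666
d₂ = d₁ − σ√T = 0.708666 − 0.425678 = 0.282988
N(d₁) = 0.760734,  N(d₂) = 0.611407,  e^(−rT) = 0.891220
E₀ = V₀·N(d₁) − D·e^(−rT)·N(d₂)
   = 587.9174·0.760734 − 534.1558·0.891220·0.611407 = 156.188169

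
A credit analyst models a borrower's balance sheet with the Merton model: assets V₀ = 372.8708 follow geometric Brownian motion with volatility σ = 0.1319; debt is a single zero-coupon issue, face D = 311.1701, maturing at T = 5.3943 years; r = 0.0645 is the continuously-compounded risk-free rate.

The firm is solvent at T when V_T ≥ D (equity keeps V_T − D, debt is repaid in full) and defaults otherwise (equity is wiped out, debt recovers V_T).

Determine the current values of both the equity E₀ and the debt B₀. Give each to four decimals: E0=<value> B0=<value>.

E0=154.6297 B0=218.2411

d₁ = [ln(V₀/D) + (r + σ²/2)T] / (σ√T)
   = [ln(372.8708/311.1701) + (0.0645 + 0.5·0.1319²)·5.3943] / (0.1319·√5.3943)
   = [0.180892 + 0.394856] / 0.306346 = 1.879406
d₂ = d₁ − σ√T = 1.879406 − 0.306346 = 1.573060
N(d₁) = 0.969905,  N(d₂) = 0.942147,  e^(−rT) = 0.706147
E₀ = V₀·N(d₁) − D·e^(−rT)·N(d₂)
   = 372.8708·0.969905 − 311.1701·0.706147·0.942147 = 154.629727
B₀ = V₀ − E₀ = 372.8708 − 154.629727 = 218.241073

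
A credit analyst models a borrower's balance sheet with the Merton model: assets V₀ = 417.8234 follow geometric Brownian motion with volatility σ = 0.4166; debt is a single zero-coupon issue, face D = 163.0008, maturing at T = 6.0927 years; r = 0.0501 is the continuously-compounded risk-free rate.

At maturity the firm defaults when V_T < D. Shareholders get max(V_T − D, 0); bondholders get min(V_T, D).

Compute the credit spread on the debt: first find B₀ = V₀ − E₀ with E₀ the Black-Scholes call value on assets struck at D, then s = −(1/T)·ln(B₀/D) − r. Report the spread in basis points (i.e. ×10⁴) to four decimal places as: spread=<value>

d₁ = [ln(V₀/D) + (r + σ²/2)T] / (σ√T)
   = [ln(417.8234/163.0008) + (0.0501 + 0.5·0.4166²)·6.0927] / (0.4166·√6.0927)
   = [0.941304 + 0.833955] / 1.028310 = 1.726385
d₂ = d₁ − σ√T = 1.726385 − 1.028310 = 0.698074
N(d₁) = 0.957861,  N(d₂) = 0.757435,  e^(−rT) = 0.736943
E₀ = V₀·N(d₁) − D·e^(−rT)·N(d₂)
   = 417.8234·0.957861 − 163.0008·0.736943·0.757435 = 309.231855
B₀ = V₀ − E₀ = 417.8234 − 309.231855 = 108.591545
spread = −(1/T)·ln(B₀/D) − r = −(1/6.0927)·ln(108.591545/163.0008) − 0.0501 = 0.01656364
in basis points: 0.01656364 × 10⁴ = 165.6364 bp

spread=165.6364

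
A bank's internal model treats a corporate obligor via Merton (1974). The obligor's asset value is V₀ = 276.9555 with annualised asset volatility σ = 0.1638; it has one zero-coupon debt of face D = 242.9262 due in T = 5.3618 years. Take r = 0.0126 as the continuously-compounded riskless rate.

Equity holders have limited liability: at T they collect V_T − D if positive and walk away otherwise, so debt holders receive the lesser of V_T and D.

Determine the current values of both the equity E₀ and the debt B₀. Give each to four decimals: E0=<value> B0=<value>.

E0=67.8566 B0=209.0989

d₁ = [ln(V₀/D) + (r + σ²/2)T] / (σ√T)
   = [ln(276.9555/242.9262) + (0.0126 + 0.5·0.1638²)·5.3618] / (0.1638·√5.3618)
   = [0.131099 + 0.139488] / 0.379288 = 0.713409
d₂ = d₁ − σ√T = 0.713409 − 0.379288 = 0.334121
N(d₁) = 0.762204,  N(d₂) = 0.630856,  e^(−rT) = 0.934673
E₀ = V₀·N(d₁) − D·e^(−rT)·N(d₂)
   = 276.9555·0.762204 − 242.9262·0.934673·0.630856 = 67.856555
B₀ = V₀ − E₀ = 276.9555 − 67.856555 = 209.098945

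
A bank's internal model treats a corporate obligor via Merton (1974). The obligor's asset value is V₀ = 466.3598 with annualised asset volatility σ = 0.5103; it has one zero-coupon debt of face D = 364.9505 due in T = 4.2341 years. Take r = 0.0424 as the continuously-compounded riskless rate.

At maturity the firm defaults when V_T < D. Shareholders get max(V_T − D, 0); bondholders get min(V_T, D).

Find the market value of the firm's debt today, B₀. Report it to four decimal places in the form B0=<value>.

B0=220.0841

d₁ = [ln(V₀/D) + (r + σ²/2)T] / (σ√T)
   = [ln(466.3598/364.9505) + (0.0424 + 0.5·0.5103²)·4.2341] / (0.5103·√4.2341)
   = [0.245196 + 0.730819] / 1.050041 = 0.929501
d₂ = d₁ − σ√T = 0.929501 − 1.050041 = -0.120539
N(d₁) = 0.823685,  N(d₂) = 0.452028,  e^(−rT) = 0.835666
E₀ = V₀·N(d₁) − D·e^(−rT)·N(d₂)
   = 466.3598·0.823685 − 364.9505·0.835666·0.452028 = 246.275662
B₀ = V₀ − E₀ = 466.3598 − 246.275662 = 220.084138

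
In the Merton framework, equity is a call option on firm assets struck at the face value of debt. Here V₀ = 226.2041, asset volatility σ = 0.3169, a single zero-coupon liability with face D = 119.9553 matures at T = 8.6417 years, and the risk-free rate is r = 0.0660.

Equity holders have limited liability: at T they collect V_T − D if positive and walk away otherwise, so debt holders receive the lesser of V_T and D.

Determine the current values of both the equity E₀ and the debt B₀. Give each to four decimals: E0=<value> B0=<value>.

d₁ = [ln(V₀/D) + (r + σ²/2)T] / (σ√T)
   = [ln(226.2041/119.9553) + (0.0660 + 0.5·0.3169²)·8.6417] / (0.3169·√8.6417)
   = [0.634319 + 1.004276] / 0.931584 = 1.758935
d₂ = d₁ − σ√T = 1.758935 − 0.931584 = 0.827351
N(d₁) = 0.960706,  N(d₂) = 0.795981,  e^(−rT) = 0.565326
E₀ = V₀·N(d₁) − D·e^(−rT)·N(d₂)
   = 226.2041·0.960706 − 119.9553·0.565326·0.795981 = 163.337007
B₀ = V₀ − E₀ = 226.2041 − 163.337007 = 62.867093

E0=163.3370 B0=62.8671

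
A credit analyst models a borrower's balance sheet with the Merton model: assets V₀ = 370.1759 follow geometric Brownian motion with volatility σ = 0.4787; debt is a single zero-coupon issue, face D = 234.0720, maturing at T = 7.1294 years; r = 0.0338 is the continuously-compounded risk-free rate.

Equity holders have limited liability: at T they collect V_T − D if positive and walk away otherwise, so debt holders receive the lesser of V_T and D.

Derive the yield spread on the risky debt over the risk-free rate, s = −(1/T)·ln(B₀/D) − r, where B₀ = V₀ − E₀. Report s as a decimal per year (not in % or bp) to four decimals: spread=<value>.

d₁ = [ln(V₀/D) + (r + σ²/2)T] / (σ√T)
   = [ln(370.1759/234.0720) + (0.0338 + 0.5·0.4787²)·7.1294] / (0.4787·√7.1294)
   = [0.458350 + 1.057838] / 1.278174 = 1.186214
d₂ = d₁ − σ√T = 1.186214 − 1.278174 = -0.091960
N(d₁) = 0.882231,  N(d₂) = 0.463365,  e^(−rT) = 0.785862
E₀ = V₀·N(d₁) − D·e^(−rT)·N(d₂)
   = 370.1759·0.882231 − 234.0720·0.785862·0.463365 = 241.345466
B₀ = V₀ − E₀ = 370.1759 − 241.345466 = 128.830434
spread = −(1/T)·ln(B₀/D) − r = −(1/7.1294)·ln(128.830434/234.0720) − 0.0338 = 0.04995623

spread=0.0500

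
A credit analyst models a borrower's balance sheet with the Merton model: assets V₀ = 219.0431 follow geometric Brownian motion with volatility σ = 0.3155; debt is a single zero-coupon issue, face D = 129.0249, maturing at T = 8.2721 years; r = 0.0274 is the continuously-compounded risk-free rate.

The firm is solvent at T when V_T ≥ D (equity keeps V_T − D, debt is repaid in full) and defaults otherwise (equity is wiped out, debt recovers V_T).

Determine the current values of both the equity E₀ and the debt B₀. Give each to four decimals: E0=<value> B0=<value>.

d₁ = [ln(V₀/D) + (r + σ²/2)T] / (σ√T)
   = [ln(219.0431/129.0249) + (0.0274 + 0.5·0.3155²)·8.2721] / (0.3155·√8.2721)
   = [0.529263 + 0.638359] / 0.907418 = 1.286753
d₂ = d₁ − σ√T = 1.286753 − 0.907418 = 0.379335
N(d₁) = 0.900910,  N(d₂) = 0.647780,  e^(−rT) = 0.797195
E₀ = V₀·N(d₁) − D·e^(−rT)·N(d₂)
   = 219.0431·0.900910 − 129.0249·0.797195·0.647780 = 130.708633
B₀ = V₀ − E₀ = 219.0431 − 130.708633 = 88.334467

E0=130.7086 B0=88.3345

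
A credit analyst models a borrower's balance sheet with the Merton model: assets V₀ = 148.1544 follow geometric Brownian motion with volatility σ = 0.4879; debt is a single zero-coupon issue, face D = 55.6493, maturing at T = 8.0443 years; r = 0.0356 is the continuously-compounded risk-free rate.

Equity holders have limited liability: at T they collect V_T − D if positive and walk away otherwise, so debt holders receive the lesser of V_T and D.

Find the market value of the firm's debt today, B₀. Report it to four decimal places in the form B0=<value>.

B0=32.5906

d₁ = [ln(V₀/D) + (r + σ²/2)T] / (σ√T)
   = [ln(148.1544/55.6493) + (0.0356 + 0.5·0.4879²)·8.0443] / (0.4879·√8.0443)
   = [0.979185 + 1.243835] / 1.383805 = 1.606455
d₂ = d₁ − σ√T = 1.606455 − 1.383805 = 0.222650
N(d₁) = 0.945913,  N(d₂) = 0.588096,  e^(−rT) = 0.750979
E₀ = V₀·N(d₁) − D·e^(−rT)·N(d₂)
   = 148.1544·0.945913 − 55.6493·0.750979·0.588096 = 115.563775
B₀ = V₀ − E₀ = 148.1544 − 115.563775 = 32.590625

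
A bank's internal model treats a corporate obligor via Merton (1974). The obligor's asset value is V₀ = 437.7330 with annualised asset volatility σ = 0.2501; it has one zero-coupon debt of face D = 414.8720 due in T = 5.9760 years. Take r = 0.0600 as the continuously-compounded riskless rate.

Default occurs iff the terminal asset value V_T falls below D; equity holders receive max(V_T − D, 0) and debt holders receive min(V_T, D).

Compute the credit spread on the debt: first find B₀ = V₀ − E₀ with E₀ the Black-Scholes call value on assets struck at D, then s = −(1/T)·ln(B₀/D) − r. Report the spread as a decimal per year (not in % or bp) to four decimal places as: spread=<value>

spread=0.0194

d₁ = [ln(V₀/D) + (r + σ²/2)T] / (σ√T)
   = [ln(437.7330/414.8720) + (0.0600 + 0.5·0.2501²)·5.9760] / (0.2501·√5.9760)
   = [0.053639 + 0.545459] / 0.611391 = 0.979894
d₂ = d₁ − σ√T = 0.979894 − 0.611391 = 0.368503
N(d₁) = 0.836431,  N(d₂) = 0.643751,  e^(−rT) = 0.698682
E₀ = V₀·N(d₁) − D·e^(−rT)·N(d₂)
   = 437.7330·0.836431 − 414.8720·0.698682·0.643751 = 179.533473
B₀ = V₀ − E₀ = 437.7330 − 179.533473 = 258.199527
spread = −(1/T)·ln(B₀/D) − r = −(1/5.9760)·ln(258.199527/414.8720) − 0.0600 = 0.01935699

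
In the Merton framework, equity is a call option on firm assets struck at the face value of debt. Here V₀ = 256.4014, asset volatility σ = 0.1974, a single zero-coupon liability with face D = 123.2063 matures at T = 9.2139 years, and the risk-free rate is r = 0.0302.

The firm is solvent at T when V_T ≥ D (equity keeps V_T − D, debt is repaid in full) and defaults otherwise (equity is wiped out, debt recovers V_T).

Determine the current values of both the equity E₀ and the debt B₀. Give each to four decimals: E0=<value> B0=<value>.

E0=164.8111 B0=91.5903

d₁ = [ln(V₀/D) + (r + σ²/2)T] / (σ√T)
   = [ln(256.4014/123.2063) + (0.0302 + 0.5·0.1974²)·9.2139] / (0.1974·√9.2139)
   = [0.732884 + 0.457778] / 0.599196 = 1.987099
d₂ = d₁ − σ√T = 1.987099 − 0.599196 = 1.387903
N(d₁) = 0.976544,  N(d₂) = 0.917417,  e^(−rT) = 0.757100
E₀ = V₀·N(d₁) − D·e^(−rT)·N(d₂)
   = 256.4014·0.976544 − 123.2063·0.757100·0.917417 = 164.811146
B₀ = V₀ − E₀ = 256.4014 − 164.811146 = 91.590254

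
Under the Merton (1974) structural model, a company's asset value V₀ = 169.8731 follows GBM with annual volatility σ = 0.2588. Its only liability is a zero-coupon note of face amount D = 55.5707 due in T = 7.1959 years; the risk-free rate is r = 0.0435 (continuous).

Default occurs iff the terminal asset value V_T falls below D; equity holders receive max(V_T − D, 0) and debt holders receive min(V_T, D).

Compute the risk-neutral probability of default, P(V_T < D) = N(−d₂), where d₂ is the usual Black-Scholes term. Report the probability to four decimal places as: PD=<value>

d₁ = [ln(V₀/D) + (r + σ²/2)T] / (σ√T)
   = [ln(169.8731/55.5707) + (0.0435 + 0.5·0.2588²)·7.1959] / (0.2588·√7.1959)
   = [1.117396 + 0.554003] / 0.694236 = 2.407538
d₂ = d₁ − σ√T = 2.407538 − 0.694236 = 1.713303
risk-neutral PD = N(−d₂) = N(-1.713303) = 0.043328

PD=0.0433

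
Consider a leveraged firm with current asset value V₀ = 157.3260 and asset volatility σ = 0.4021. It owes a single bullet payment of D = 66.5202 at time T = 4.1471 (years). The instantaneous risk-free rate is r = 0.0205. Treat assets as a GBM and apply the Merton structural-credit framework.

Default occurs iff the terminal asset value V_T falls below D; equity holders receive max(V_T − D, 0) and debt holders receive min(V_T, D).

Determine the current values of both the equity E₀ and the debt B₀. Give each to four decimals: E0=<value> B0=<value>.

d₁ = [ln(V₀/D) + (r + σ²/2)T] / (σ√T)
   = [ln(157.3260/66.5202) + (0.0205 + 0.5·0.4021²)·4.1471] / (0.4021·√4.1471)
   = [0.860814 + 0.420276] / 0.818854 = 1.564493
d₂ = d₁ − σ√T = 1.564493 − 0.818854 = 0.745639
N(d₁) = 0.941149,  N(d₂) = 0.772057,  e^(−rT) = 0.918498
E₀ = V₀·N(d₁) − D·e^(−rT)·N(d₂)
   = 157.3260·0.941149 − 66.5202·0.918498·0.772057 = 100.895544
B₀ = V₀ − E₀ = 157.3260 − 100.895544 = 56.430456

E0=100.8955 B0=56.4305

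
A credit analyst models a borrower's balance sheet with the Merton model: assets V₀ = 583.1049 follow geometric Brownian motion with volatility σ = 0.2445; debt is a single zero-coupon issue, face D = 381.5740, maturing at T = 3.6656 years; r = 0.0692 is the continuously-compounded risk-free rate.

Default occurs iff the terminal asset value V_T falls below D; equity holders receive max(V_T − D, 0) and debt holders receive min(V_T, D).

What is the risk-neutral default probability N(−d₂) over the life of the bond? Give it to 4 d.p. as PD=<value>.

d₁ = [ln(V₀/D) + (r + σ²/2)T] / (σ√T)
   = [ln(583.1049/381.5740) + (0.0692 + 0.5·0.2445²)·3.6656] / (0.2445·√3.6656)
   = [0.424062 + 0.363225] / 0.468114 = 1.681829
d₂ = d₁ − σ√T = 1.681829 − 0.468114 = 1.213715
risk-neutral PD = N(−d₂) = N(-1.213715) = 0.112428

PD=0.1124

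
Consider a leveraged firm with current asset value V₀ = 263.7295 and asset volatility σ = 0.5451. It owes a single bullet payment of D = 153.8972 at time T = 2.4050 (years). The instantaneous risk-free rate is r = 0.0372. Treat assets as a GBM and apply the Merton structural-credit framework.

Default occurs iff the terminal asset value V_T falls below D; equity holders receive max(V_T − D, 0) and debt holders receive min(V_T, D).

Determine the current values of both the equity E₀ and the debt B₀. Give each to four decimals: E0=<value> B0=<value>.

d₁ = [ln(V₀/D) + (r + σ²/2)T] / (σ√T)
   = [ln(263.7295/153.8972) + (0.0372 + 0.5·0.5451²)·2.4050] / (0.5451·√2.4050)
   = [0.538639 + 0.446770] / 0.845344 = 1.165689
d₂ = d₁ − σ√T = 1.165689 − 0.845344 = 0.320345
N(d₁) = 0.878130,  N(d₂) = 0.625646,  e^(−rT) = 0.914419
E₀ = V₀·N(d₁) − D·e^(−rT)·N(d₂)
   = 263.7295·0.878130 − 153.8972·0.914419·0.625646 = 143.543680
B₀ = V₀ − E₀ = 263.7295 − 143.543680 = 120.185820

E0=143.5437 B0=120.1858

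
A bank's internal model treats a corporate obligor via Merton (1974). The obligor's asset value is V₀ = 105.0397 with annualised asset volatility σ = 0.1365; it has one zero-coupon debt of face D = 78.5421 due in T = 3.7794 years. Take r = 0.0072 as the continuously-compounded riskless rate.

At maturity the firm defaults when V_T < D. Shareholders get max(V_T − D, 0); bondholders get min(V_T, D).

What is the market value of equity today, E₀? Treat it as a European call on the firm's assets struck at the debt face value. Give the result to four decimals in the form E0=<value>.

d₁ = [ln(V₀/D) + (r + σ²/2)T] / (σ√T)
   = [ln(105.0397/78.5421) + (0.0072 + 0.5·0.1365²)·3.7794] / (0.1365·√3.7794)
   = [0.290704 + 0.062421] / 0.265365 = 1.330712
d₂ = d₁ − σ√T = 1.330712 − 0.265365 = 1.065346
N(d₁) = 0.908358,  N(d₂) = 0.856640,  e^(−rT) = 0.973155
E₀ = V₀·N(d₁) − D·e^(−rT)·N(d₂)
   = 105.0397·0.908358 − 78.5421·0.973155·0.856640 = 29.937500

E0=29.9375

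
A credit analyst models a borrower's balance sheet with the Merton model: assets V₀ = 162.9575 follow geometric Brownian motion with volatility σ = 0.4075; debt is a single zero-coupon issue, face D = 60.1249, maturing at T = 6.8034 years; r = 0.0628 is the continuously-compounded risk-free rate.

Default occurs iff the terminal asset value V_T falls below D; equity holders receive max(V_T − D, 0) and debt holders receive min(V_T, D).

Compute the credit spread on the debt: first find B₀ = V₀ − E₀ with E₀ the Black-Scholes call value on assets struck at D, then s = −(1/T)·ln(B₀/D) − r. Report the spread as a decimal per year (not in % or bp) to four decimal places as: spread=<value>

d₁ = [ln(V₀/D) + (r + σ²/2)T] / (σ√T)
   = [ln(162.9575/60.1249) + (0.0628 + 0.5·0.4075²)·6.8034] / (0.4075·√6.8034)
   = [0.997065 + 0.992127] / 1.062896 = 1.871484
d₂ = d₁ − σ√T = 1.871484 − 1.062896 = 0.808589
N(d₁) = 0.969361,  N(d₂) = 0.790624,  e^(−rT) = 0.652298
E₀ = V₀·N(d₁) − D·e^(−rT)·N(d₂)
   = 162.9575·0.969361 − 60.1249·0.652298·0.790624 = 126.956873
B₀ = V₀ − E₀ = 162.9575 − 126.956873 = 36.000627
spread = −(1/T)·ln(B₀/D) − r = −(1/6.8034)·ln(36.000627/60.1249) − 0.0628 = 0.01258697

spread=0.0126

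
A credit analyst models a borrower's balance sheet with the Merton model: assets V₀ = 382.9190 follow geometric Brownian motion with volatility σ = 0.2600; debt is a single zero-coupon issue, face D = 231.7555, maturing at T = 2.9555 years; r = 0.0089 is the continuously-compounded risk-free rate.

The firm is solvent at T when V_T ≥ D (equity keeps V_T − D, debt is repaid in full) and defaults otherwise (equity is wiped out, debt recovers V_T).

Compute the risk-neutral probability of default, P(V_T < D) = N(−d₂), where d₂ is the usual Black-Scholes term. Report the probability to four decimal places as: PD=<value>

d₁ = [ln(V₀/D) + (r + σ²/2)T] / (σ√T)
   = [ln(382.9190/231.7555) + (0.0089 + 0.5·0.2600²)·2.9555] / (0.2600·√2.9555)
   = [0.502141 + 0.126200] / 0.446981 = 1.405744
d₂ = d₁ − σ√T = 1.405744 − 0.446981 = 0.958763
risk-neutral PD = N(−d₂) = N(-0.958763) = 0.168839

PD=0.1688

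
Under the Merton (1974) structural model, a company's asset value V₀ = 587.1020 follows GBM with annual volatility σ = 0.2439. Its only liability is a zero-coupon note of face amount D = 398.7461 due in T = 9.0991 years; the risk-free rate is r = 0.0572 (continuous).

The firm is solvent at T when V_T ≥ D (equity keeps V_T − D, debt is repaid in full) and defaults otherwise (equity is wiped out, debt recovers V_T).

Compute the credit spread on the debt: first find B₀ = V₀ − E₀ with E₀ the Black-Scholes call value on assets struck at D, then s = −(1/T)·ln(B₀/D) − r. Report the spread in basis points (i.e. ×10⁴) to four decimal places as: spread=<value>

d₁ = [ln(V₀/D) + (r + σ²/2)T] / (σ√T)
   = [ln(587.1020/398.7461) + (0.0572 + 0.5·0.2439²)·9.0991] / (0.2439·√9.0991)
   = [0.386874 + 0.791109] / 0.735717 = 1.601134
d₂ = d₁ − σ√T = 1.601134 − 0.735717 = 0.865417
N(d₁) = 0.945326,  N(d₂) = 0.806595,  e^(−rT) = 0.594242
E₀ = V₀·N(d₁) − D·e^(−rT)·N(d₂)
   = 587.1020·0.945326 − 398.7461·0.594242·0.806595 = 363.878965
B₀ = V₀ − E₀ = 587.1020 − 363.878965 = 223.223035
spread = −(1/T)·ln(B₀/D) − r = −(1/9.0991)·ln(223.223035/398.7461) − 0.0572 = 0.00655943
in basis points: 0.00655943 × 10⁴ = 65.5943 bp

spread=65.5943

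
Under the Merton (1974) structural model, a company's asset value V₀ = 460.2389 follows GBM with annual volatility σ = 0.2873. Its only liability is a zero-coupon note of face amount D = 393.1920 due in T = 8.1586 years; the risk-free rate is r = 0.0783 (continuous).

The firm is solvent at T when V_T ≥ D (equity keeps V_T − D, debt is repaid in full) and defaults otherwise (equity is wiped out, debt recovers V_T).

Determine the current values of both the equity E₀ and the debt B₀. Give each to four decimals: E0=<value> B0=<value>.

d₁ = [ln(V₀/D) + (r + σ²/2)T] / (σ√T)
   = [ln(460.2389/393.1920) + (0.0783 + 0.5·0.2873²)·8.1586] / (0.2873·√8.1586)
   = [0.157448 + 0.975529] / 0.820623 = 1.380631
d₂ = d₁ − σ√T = 1.380631 − 0.820623 = 0.560008
N(d₁) = 0.916304,  N(d₂) = 0.712263,  e^(−rT) = 0.527916
E₀ = V₀·N(d₁) − D·e^(−rT)·N(d₂)
   = 460.2389·0.916304 − 393.1920·0.527916·0.712263 = 273.872547
B₀ = V₀ − E₀ = 460.2389 − 273.872547 = 186.366353

E0=273.8725 B0=186.3664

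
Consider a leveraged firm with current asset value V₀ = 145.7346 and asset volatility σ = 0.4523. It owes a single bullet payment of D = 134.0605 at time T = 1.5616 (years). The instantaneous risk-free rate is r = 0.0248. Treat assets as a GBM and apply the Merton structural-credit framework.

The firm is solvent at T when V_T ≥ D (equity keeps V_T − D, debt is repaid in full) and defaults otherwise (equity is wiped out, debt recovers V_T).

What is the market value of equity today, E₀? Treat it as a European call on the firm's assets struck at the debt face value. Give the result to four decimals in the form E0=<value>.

E0=39.6389

d₁ = [ln(V₀/D) + (r + σ²/2)T] / (σ√T)
   = [ln(145.7346/134.0605) + (0.0248 + 0.5·0.4523²)·1.5616] / (0.4523·√1.5616)
   = [0.083496 + 0.198460] / 0.565212 = 0.498850
d₂ = d₁ − σ√T = 0.498850 − 0.565212 = -0.066362
N(d₁) = 0.691057,  N(d₂) = 0.473545,  e^(−rT) = 0.962013
E₀ = V₀·N(d₁) − D·e^(−rT)·N(d₂)
   = 145.7346·0.691057 − 134.0605·0.962013·0.473545 = 39.638913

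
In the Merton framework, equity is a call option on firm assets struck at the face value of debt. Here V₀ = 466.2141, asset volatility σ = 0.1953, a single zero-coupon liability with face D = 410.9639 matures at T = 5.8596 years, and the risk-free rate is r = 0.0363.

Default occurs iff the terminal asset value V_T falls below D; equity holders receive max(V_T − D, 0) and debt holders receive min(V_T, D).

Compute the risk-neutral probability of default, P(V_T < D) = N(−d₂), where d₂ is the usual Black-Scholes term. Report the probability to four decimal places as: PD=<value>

PD=0.3155

d₁ = [ln(V₀/D) + (r + σ²/2)T] / (σ√T)
   = [ln(466.2141/410.9639) + (0.0363 + 0.5·0.1953²)·5.8596] / (0.1953·√5.8596)
   = [0.126140 + 0.324452] / 0.472755 = 0.953119
d₂ = d₁ − σ√T = 0.953119 − 0.472755 = 0.480364
risk-neutral PD = N(−d₂) = N(-0.480364) = 0.315484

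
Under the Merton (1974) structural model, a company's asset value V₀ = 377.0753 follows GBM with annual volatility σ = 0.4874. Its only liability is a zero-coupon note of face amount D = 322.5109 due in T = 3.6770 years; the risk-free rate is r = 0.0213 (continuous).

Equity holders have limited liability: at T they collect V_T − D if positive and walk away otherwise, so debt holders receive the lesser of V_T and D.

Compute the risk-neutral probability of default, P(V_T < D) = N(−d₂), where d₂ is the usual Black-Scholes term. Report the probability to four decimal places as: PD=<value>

PD=0.5856

d₁ = [ln(V₀/D) + (r + σ²/2)T] / (σ√T)
   = [ln(377.0753/322.5109) + (0.0213 + 0.5·0.4874²)·3.6770] / (0.4874·√3.6770)
   = [0.156308 + 0.515072] / 0.934614 = 0.718350
d₂ = d₁ − σ√T = 0.718350 − 0.934614 = -0.216264
risk-neutral PD = N(−d₂) = N(0.216264) = 0.585609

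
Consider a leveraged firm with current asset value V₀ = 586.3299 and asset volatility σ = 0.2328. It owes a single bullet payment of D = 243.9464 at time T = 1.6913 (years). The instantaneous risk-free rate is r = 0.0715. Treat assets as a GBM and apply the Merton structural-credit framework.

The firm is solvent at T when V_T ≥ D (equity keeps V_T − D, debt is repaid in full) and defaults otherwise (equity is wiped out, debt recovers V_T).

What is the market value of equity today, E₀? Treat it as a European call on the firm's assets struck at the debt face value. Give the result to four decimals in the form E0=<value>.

d₁ = [ln(V₀/D) + (r + σ²/2)T] / (σ√T)
   = [ln(586.3299/243.9464) + (0.0715 + 0.5·0.2328²)·1.6913] / (0.2328·√1.6913)
   = [0.876934 + 0.166759] / 0.302756 = 3.447302
d₂ = d₁ − σ√T = 3.447302 − 0.302756 = 3.144546
N(d₁) = 0.999717,  N(d₂) = 0.999168,  e^(−rT) = 0.886098
E₀ = V₀·N(d₁) − D·e^(−rT)·N(d₂)
   = 586.3299·0.999717 − 243.9464·0.886098·0.999168 = 370.183323

E0=370.1833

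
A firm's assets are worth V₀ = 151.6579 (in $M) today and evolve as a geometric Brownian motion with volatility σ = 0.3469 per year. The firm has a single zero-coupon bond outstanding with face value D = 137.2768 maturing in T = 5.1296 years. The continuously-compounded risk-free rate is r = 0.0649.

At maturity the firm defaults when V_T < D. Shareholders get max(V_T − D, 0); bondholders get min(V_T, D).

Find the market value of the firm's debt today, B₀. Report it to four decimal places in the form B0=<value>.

d₁ = [ln(V₀/D) + (r + σ²/2)T] / (σ√T)
   = [ln(151.6579/137.2768) + (0.0649 + 0.5·0.3469²)·5.1296] / (0.3469·√5.1296)
   = [0.099628 + 0.641558] / 0.785681 = 0.943368
d₂ = d₁ − σ√T = 0.943368 − 0.785681 = 0.157687
N(d₁) = 0.827254,  N(d₂) = 0.562648,  e^(−rT) = 0.716834
E₀ = V₀·N(d₁) − D·e^(−rT)·N(d₂)
   = 151.6579·0.827254 − 137.2768·0.716834·0.562648 = 70.092318
B₀ = V₀ − E₀ = 151.6579 − 70.092318 = 81.565582

B0=81.5656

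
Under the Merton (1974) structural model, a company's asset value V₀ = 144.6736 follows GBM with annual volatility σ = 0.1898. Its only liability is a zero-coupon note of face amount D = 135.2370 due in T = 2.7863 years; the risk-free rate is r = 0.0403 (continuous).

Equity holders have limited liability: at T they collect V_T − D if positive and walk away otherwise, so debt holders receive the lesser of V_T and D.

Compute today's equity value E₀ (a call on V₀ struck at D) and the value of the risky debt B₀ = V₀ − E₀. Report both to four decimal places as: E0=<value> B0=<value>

E0=31.2008 B0=113.4728

d₁ = [ln(V₀/D) + (r + σ²/2)T] / (σ√T)
   = [ln(144.6736/135.2370) + (0.0403 + 0.5·0.1898²)·2.7863] / (0.1898·√2.7863)
   = [0.067451 + 0.162475] / 0.316818 = 0.725735
d₂ = d₁ − σ√T = 0.725735 − 0.316818 = 0.408917
N(d₁) = 0.765999,  N(d₂) = 0.658700,  e^(−rT) = 0.893787
E₀ = V₀·N(d₁) − D·e^(−rT)·N(d₂)
   = 144.6736·0.765999 − 135.2370·0.893787·0.658700 = 31.200847
B₀ = V₀ − E₀ = 144.6736 − 31.200847 = 113.472753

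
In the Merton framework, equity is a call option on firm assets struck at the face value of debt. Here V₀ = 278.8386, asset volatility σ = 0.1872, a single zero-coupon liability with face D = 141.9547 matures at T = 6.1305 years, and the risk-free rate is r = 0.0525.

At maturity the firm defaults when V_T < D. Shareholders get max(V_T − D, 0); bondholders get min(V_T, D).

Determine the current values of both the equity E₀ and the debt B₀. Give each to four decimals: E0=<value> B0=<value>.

E0=176.3803 B0=102.4583

d₁ = [ln(V₀/D) + (r + σ²/2)T] / (σ√T)
   = [ln(278.8386/141.9547) + (0.0525 + 0.5·0.1872²)·6.1305] / (0.1872·√6.1305)
   = [0.675125 + 0.429269] / 0.463504 = 2.382706
d₂ = d₁ − σ√T = 2.382706 − 0.463504 = 1.919202
N(d₁) = 0.991407,  N(d₂) = 0.972521,  e^(−rT) = 0.724806
E₀ = V₀·N(d₁) − D·e^(−rT)·N(d₂)
   = 278.8386·0.991407 − 141.9547·0.724806·0.972521 = 176.380280
B₀ = V₀ − E₀ = 278.8386 − 176.380280 = 102.458320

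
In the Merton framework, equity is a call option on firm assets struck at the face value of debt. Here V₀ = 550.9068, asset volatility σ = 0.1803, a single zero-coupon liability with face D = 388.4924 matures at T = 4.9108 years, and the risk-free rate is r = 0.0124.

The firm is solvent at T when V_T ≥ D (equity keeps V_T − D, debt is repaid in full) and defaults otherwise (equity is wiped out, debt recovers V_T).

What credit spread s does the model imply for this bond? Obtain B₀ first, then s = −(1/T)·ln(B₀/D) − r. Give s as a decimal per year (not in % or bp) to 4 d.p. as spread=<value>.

d₁ = [ln(V₀/D) + (r + σ²/2)T] / (σ√T)
   = [ln(550.9068/388.4924) + (0.0124 + 0.5·0.1803²)·4.9108] / (0.1803·√4.9108)
   = [0.349292 + 0.140714] / 0.399551 = 1.226393
d₂ = d₁ − σ√T = 1.226393 − 0.399551 = 0.826843
N(d₁) = 0.889975,  N(d₂) = 0.795837,  e^(−rT) = 0.940923
E₀ = V₀·N(d₁) − D·e^(−rT)·N(d₂)
   = 550.9068·0.889975 − 388.4924·0.940923·0.795837 = 199.381719
B₀ = V₀ − E₀ = 550.9068 − 199.381719 = 351.525081
spread = −(1/T)·ln(B₀/D) − r = −(1/4.9108)·ln(351.525081/388.4924) − 0.0124 = 0.00796176

spread=0.0080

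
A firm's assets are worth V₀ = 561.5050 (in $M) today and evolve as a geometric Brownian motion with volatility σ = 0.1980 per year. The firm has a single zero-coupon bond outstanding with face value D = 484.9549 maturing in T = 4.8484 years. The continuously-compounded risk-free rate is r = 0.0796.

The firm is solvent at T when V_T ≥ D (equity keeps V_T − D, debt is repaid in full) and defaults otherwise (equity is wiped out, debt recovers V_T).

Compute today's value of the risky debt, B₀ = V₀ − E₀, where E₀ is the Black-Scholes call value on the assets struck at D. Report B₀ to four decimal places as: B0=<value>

d₁ = [ln(V₀/D) + (r + σ²/2)T] / (σ√T)
   = [ln(561.5050/484.9549) + (0.0796 + 0.5·0.1980²)·4.8484] / (0.1980·√4.8484)
   = [0.146565 + 0.480971] / 0.435978 = 1.439375
d₂ = d₁ − σ√T = 1.439375 − 0.435978 = 1.003398
N(d₁) = 0.924978,  N(d₂) = 0.842165,  e^(−rT) = 0.679816
E₀ = V₀·N(d₁) − D·e^(−rT)·N(d₂)
   = 561.5050·0.924978 − 484.9549·0.679816·0.842165 = 241.734396
B₀ = V₀ − E₀ = 561.5050 − 241.734396 = 319.770604

B0=319.7706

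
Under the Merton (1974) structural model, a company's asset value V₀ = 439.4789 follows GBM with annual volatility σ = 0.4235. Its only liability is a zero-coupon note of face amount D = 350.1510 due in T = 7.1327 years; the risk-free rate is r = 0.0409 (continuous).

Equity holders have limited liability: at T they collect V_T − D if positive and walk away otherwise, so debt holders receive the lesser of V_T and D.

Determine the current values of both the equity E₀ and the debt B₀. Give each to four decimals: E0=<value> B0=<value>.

E0=252.6467 B0=186.8322

d₁ = [ln(V₀/D) + (r + σ²/2)T] / (σ√T)
   = [ln(439.4789/350.1510) + (0.0409 + 0.5·0.4235²)·7.1327] / (0.4235·√7.1327)
   = [0.227225 + 0.931360] / 1.131046 = 1.024348
d₂ = d₁ − σ√T = 1.024348 − 1.131046 = -0.106698
N(d₁) = 0.847165,  N(d₂) = 0.457514,  e^(−rT) = 0.746972
E₀ = V₀·N(d₁) − D·e^(−rT)·N(d₂)
   = 439.4789·0.847165 − 350.1510·0.746972·0.457514 = 252.646723
B₀ = V₀ − E₀ = 439.4789 − 252.646723 = 186.832177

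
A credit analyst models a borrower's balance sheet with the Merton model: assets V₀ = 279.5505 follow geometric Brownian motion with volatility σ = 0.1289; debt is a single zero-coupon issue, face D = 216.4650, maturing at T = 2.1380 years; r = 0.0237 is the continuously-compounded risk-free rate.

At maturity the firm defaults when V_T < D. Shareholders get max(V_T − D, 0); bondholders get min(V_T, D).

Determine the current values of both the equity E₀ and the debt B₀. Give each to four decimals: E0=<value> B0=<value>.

d₁ = [ln(V₀/D) + (r + σ²/2)T] / (σ√T)
   = [ln(279.5505/216.4650) + (0.0237 + 0.5·0.1289²)·2.1380] / (0.1289·√2.1380)
   = [0.255754 + 0.068432] / 0.188476 = 1.720038
d₂ = d₁ − σ√T = 1.720038 − 0.188476 = 1.531561
N(d₁) = 0.957287,  N(d₂) = 0.937185,  e^(−rT) = 0.950592
E₀ = V₀·N(d₁) − D·e^(−rT)·N(d₂)
   = 279.5505·0.957287 − 216.4650·0.950592·0.937185 = 74.765780
B₀ = V₀ − E₀ = 279.5505 − 74.765780 = 204.784720

E0=74.7658 B0=204.7847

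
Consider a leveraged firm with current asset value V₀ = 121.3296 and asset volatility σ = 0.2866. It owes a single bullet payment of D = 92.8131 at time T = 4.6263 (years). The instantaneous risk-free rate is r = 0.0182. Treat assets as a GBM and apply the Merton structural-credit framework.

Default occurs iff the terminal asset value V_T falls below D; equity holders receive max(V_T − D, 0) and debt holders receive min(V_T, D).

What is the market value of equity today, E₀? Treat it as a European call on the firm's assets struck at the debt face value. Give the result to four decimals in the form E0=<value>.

d₁ = [ln(V₀/D) + (r + σ²/2)T] / (σ√T)
   = [ln(121.3296/92.8131) + (0.0182 + 0.5·0.2866²)·4.6263] / (0.2866·√4.6263)
   = [0.267923 + 0.274200] / 0.616443 = 0.879437
d₂ = d₁ − σ√T = 0.879437 − 0.616443 = 0.262993
N(d₁) = 0.810418,  N(d₂) = 0.603722,  e^(−rT) = 0.919249
E₀ = V₀·N(d₁) − D·e^(−rT)·N(d₂)
   = 121.3296·0.810418 − 92.8131·0.919249·0.603722 = 46.819099

E0=46.8191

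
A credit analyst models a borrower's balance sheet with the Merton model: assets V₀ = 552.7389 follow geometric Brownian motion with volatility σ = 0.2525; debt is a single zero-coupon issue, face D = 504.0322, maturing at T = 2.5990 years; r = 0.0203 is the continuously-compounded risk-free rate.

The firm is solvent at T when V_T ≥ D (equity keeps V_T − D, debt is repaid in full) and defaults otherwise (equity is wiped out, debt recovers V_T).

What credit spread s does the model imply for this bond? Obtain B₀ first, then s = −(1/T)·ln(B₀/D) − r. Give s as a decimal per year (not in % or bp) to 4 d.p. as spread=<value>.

spread=0.0434

d₁ = [ln(V₀/D) + (r + σ²/2)T] / (σ√T)
   = [ln(552.7389/504.0322) + (0.0203 + 0.5·0.2525²)·2.5990] / (0.2525·√2.5990)
   = [0.092246 + 0.135611] / 0.407066 = 0.559754
d₂ = d₁ − σ√T = 0.559754 − 0.407066 = 0.152688
N(d₁) = 0.712176,  N(d₂) = 0.560678,  e^(−rT) = 0.948608
E₀ = V₀·N(d₁) − D·e^(−rT)·N(d₂)
   = 552.7389·0.712176 − 504.0322·0.948608·0.560678 = 125.571231
B₀ = V₀ − E₀ = 552.7389 − 125.571231 = 427.167669
spread = −(1/T)·ln(B₀/D) − r = −(1/2.5990)·ln(427.167669/504.0322) − 0.0203 = 0.04336431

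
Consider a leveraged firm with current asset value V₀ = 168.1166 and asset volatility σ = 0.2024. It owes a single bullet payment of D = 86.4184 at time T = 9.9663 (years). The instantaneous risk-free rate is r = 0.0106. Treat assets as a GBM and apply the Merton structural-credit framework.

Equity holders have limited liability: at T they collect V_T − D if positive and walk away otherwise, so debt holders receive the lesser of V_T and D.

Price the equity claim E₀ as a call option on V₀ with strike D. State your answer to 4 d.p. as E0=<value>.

d₁ = [ln(V₀/D) + (r + σ²/2)T] / (σ√T)
   = [ln(168.1166/86.4184) + (0.0106 + 0.5·0.2024²)·9.9663] / (0.2024·√9.9663)
   = [0.665457 + 0.309781] / 0.638966 = 1.526277
d₂ = d₁ − σ√T = 1.526277 − 0.638966 = 0.887311
N(d₁) = 0.936530,  N(d₂) = 0.812544,  e^(−rT) = 0.899746
E₀ = V₀·N(d₁) − D·e^(−rT)·N(d₂)
   = 168.1166·0.936530 − 86.4184·0.899746·0.812544 = 94.267095

E0=94.2671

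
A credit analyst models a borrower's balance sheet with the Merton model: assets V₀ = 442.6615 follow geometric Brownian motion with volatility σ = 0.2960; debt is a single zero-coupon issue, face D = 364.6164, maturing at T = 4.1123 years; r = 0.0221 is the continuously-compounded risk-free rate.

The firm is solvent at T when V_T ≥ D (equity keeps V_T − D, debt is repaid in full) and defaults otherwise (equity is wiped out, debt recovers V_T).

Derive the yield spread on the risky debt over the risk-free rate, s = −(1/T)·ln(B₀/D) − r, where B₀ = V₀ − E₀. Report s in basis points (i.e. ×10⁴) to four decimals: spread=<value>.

spread=364.6170

d₁ = [ln(V₀/D) + (r + σ²/2)T] / (σ√T)
   = [ln(442.6615/364.6164) + (0.0221 + 0.5·0.2960²)·4.1123] / (0.2960·√4.1123)
   = [0.193960 + 0.271033] / 0.600253 = 0.774662
d₂ = d₁ − σ√T = 0.774662 − 0.600253 = 0.174409
N(d₁) = 0.780730,  N(d₂) = 0.569228,  e^(−rT) = 0.913126
E₀ = V₀·N(d₁) − D·e^(−rT)·N(d₂)
   = 442.6615·0.780730 − 364.6164·0.913126·0.569228 = 156.080112
B₀ = V₀ − E₀ = 442.6615 − 156.080112 = 286.581388
spread = −(1/T)·ln(B₀/D) − r = −(1/4.1123)·ln(286.581388/364.6164) − 0.0221 = 0.03646170
in basis points: 0.03646170 × 10⁴ = 364.6170 bp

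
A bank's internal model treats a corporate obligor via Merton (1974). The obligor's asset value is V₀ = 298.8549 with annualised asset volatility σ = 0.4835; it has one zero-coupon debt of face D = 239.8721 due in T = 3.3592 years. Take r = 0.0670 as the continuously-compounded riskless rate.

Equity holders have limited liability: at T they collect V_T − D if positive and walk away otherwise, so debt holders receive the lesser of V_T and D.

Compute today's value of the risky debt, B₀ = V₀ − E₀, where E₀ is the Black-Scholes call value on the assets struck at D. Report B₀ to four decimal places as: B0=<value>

d₁ = [ln(V₀/D) + (r + σ²/2)T] / (σ√T)
   = [ln(298.8549/239.8721) + (0.0670 + 0.5·0.4835²)·3.3592] / (0.4835·√3.3592)
   = [0.219852 + 0.617710] / 0.886165 = 0.945155
d₂ = d₁ − σ√T = 0.945155 − 0.886165 = 0.058990
N(d₁) = 0.827710,  N(d₂) = 0.523520,  e^(−rT) = 0.798463
E₀ = V₀·N(d₁) − D·e^(−rT)·N(d₂)
   = 298.8549·0.827710 − 239.8721·0.798463·0.523520 = 147.095920
B₀ = V₀ − E₀ = 298.8549 − 147.095920 = 151.758980

B0=151.7590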